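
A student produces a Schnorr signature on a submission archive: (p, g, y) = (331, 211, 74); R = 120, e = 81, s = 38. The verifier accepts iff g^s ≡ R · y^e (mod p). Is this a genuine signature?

forged

g^s mod p:
211^2 = 44521 ≡ 167
211^4 ≡ 167^2 = 27889 ≡ 85
211^8 ≡ 85^2 = 7225 ≡ 274
211^16 ≡ 274^2 = 75076 ≡ 270
211^32 ≡ 270^2 = 72900 ≡ 80
38 = 32 + 4 + 2, so 211^38 ≡ 80·85·167 ≡ 270 (mod 331)
R · y^e mod p:
74^2 = 5476 ≡ 180
74^4 ≡ 180^2 = 32400 ≡ 293
74^8 ≡ 293^2 = 85849 ≡ 120
74^16 ≡ 120^2 = 14400 ≡ 167
74^32 ≡ 167^2 = 27889 ≡ 85
74^64 ≡ 85^2 = 7225 ≡ 274
81 = 64 + 16 + 1, so 74^81 ≡ 274·167·74 ≡ 293 (mod 331)
120·293 = 35160 ≡ 74 (mod 331)
270 ≠ 74; the check fails.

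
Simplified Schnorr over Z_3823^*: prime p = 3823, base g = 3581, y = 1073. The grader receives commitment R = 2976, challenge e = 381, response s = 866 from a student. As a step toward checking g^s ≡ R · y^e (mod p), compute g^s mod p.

373

Squares mod 3823: 3581^1≡3581, 3581^2≡1219, 3581^4≡2637, 3581^8≡3555, 3581^16≡3010, 3581^32≡3413, 3581^64≡3711, 3581^128≡1075, 3581^256≡1079, 3581^512≡2049
866 = 512 + 256 + 64 + 32 + 2, so 3581^866 ≡ 2049·1079·3711·3413·1219 ≡ 373 (mod 3823)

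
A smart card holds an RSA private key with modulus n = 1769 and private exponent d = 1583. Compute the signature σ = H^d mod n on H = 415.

1082

Squares mod 1769: H^1≡415, H^2≡632, H^4≡1399, H^8≡687, H^16≡1415, H^32≡1486, H^64≡484, H^128≡748, H^256≡500, H^512≡571, H^1024≡545
1583 = 1024 + 512 + 32 + 8 + 4 + 2 + 1, so H^1583 ≡ 545·571·1486·687·1399·632·415 ≡ 1082 (mod 1769)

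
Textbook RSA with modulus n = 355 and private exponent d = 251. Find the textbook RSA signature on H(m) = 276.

201

(H(m))^251 mod 355 = 201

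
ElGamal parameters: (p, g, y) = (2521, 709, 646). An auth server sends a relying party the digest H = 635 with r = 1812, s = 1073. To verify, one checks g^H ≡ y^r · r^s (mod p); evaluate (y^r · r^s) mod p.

808

646^2 = 417316 ≡ 1351
646^4 ≡ 1351^2 = 1825201 ≡ 2518
646^8 ≡ 2518^2 = 6340324 ≡ 9
646^16 ≡ 9^2 = 81
646^32 ≡ 81^2 = 6561 ≡ 1519
646^64 ≡ 1519^2 = 2307361 ≡ 646
646^128 ≡ 646^2 = 417316 ≡ 1351
646^256 ≡ 1351^2 = 1825201 ≡ 2518
646^512 ≡ 2518^2 = 6340324 ≡ 9
646^1024 ≡ 9^2 = 81
1812 = 1024 + 512 + 256 + 16 + 4, so 646^1812 ≡ 81·9·2518·81·2518 ≡ 2031 (mod 2521)
1812^2 = 3283344 ≡ 1002
1812^4 ≡ 1002^2 = 1004004 ≡ 646
1812^8 ≡ 646^2 = 417316 ≡ 1351
1812^16 ≡ 1351^2 = 1825201 ≡ 2518
1812^32 ≡ 2518^2 = 6340324 ≡ 9
1812^64 ≡ 9^2 = 81
1812^128 ≡ 81^2 = 6561 ≡ 1519
1812^256 ≡ 1519^2 = 2307361 ≡ 646
1812^512 ≡ 646^2 = 417316 ≡ 1351
1812^1024 ≡ 1351^2 = 1825201 ≡ 2518
1073 = 1024 + 32 + 16 + 1, so 1812^1073 ≡ 2518·9·2518·1812 ≡ 554 (mod 2521)
y^r · r^s ≡ 2031·554 = 1125174 ≡ 808 (mod 2521)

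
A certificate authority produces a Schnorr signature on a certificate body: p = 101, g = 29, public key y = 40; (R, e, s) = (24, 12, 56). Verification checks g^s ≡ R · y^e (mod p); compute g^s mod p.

19

29^2 = 841 ≡ 33
29^4 ≡ 33^2 = 1089 ≡ 79
29^8 ≡ 79^2 = 6241 ≡ 80
29^16 ≡ 80^2 = 6400 ≡ 37
29^32 ≡ 37^2 = 1369 ≡ 56
56 = 32 + 16 + 8, so 29^56 ≡ 56·37·80 ≡ 19 (mod 101)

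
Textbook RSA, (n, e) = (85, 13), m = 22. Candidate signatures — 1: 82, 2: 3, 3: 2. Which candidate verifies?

Candidate 1: Squares mod 85: 82^1≡82, 82^2≡9, 82^4≡81, 82^8≡16; 13 = 8 + 4 + 1, so 82^13 ≡ 16·81·82 ≡ 22 (mod 85)
  → matches m = 22
Candidate 2: Squares mod 85: 3^1≡3, 3^2≡9, 3^4≡81, 3^8≡16; 13 = 8 + 4 + 1, so 3^13 ≡ 16·81·3 ≡ 63 (mod 85)
Candidate 3: Squares mod 85: 2^1≡2, 2^2≡4, 2^4≡16, 2^8≡1; 13 = 8 + 4 + 1, so 2^13 ≡ 1·16·2 ≡ 32 (mod 85)

1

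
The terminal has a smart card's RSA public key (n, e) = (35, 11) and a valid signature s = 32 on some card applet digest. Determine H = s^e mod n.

23

Squares mod 35: s^1≡32, s^2≡9, s^4≡11, s^8≡16
11 = 8 + 2 + 1, so s^11 ≡ 16·9·32 ≡ 23 (mod 35)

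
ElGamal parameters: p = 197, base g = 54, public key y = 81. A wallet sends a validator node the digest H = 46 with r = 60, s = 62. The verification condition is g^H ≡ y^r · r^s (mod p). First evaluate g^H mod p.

Squares mod 197: 54^1≡54, 54^2≡158, 54^4≡142, 54^8≡70, 54^16≡172, 54^32≡34
46 = 32 + 8 + 4 + 2, so 54^46 ≡ 34·70·142·158 ≡ 42 (mod 197)

42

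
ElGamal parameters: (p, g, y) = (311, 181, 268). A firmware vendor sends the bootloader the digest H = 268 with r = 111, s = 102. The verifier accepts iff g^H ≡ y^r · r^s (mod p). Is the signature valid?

Left side g^H mod p:
181^2 = 32761 ≡ 106
181^4 ≡ 106^2 = 11236 ≡ 40
181^8 ≡ 40^2 = 1600 ≡ 45
181^16 ≡ 45^2 = 2025 ≡ 159
181^32 ≡ 159^2 = 25281 ≡ 90
181^64 ≡ 90^2 = 8100 ≡ 14
181^128 ≡ 14^2 = 196
181^256 ≡ 196^2 = 38416 ≡ 163
268 = 256 + 8 + 4, so 181^268 ≡ 163·45·40 ≡ 127 (mod 311)
Right side y^r · r^s mod p:
268^2 = 71824 ≡ 294
268^4 ≡ 294^2 = 86436 ≡ 289
268^8 ≡ 289^2 = 83521 ≡ 173
268^16 ≡ 173^2 = 29929 ≡ 73
268^32 ≡ 73^2 = 5329 ≡ 42
268^64 ≡ 42^2 = 1764 ≡ 209
111 = 64 + 32 + 8 + 4 + 2 + 1, so 268^111 ≡ 209·42·173·289·294·268 ≡ 156 (mod 311)
111^2 = 12321 ≡ 192
111^4 ≡ 192^2 = 36864 ≡ 166
111^8 ≡ 166^2 = 27556 ≡ 188
111^16 ≡ 188^2 = 35344 ≡ 201
111^32 ≡ 201^2 = 40401 ≡ 282
111^64 ≡ 282^2 = 79524 ≡ 219
102 = 64 + 32 + 4 + 2, so 111^102 ≡ 219·282·166·192 ≡ 254 (mod 311)
156·254 = 39624 ≡ 127 (mod 311)
127 ≡ 127 (mod 311), so the signature is genuine.

valid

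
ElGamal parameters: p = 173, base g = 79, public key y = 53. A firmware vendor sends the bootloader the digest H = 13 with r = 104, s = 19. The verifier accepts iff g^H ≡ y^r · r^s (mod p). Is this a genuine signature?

Left side g^H mod p:
79^2 = 6241 ≡ 13
79^4 ≡ 13^2 = 169
79^8 ≡ 169^2 = 28561 ≡ 16
13 = 8 + 4 + 1, so 79^13 ≡ 16·169·79 ≡ 134 (mod 173)
Right side y^r · r^s mod p:
53^2 = 2809 ≡ 41
53^4 ≡ 41^2 = 1681 ≡ 124
53^8 ≡ 124^2 = 15376 ≡ 152
53^16 ≡ 152^2 = 23104 ≡ 95
53^32 ≡ 95^2 = 9025 ≡ 29
53^64 ≡ 29^2 = 841 ≡ 149
104 = 64 + 32 + 8, so 53^104 ≡ 149·29·152 ≡ 84 (mod 173)
104^2 = 10816 ≡ 90
104^4 ≡ 90^2 = 8100 ≡ 142
104^8 ≡ 142^2 = 20164 ≡ 96
104^16 ≡ 96^2 = 9216 ≡ 47
19 = 16 + 2 + 1, so 104^19 ≡ 47·90·104 ≡ 154 (mod 173)
84·154 = 12936 ≡ 134 (mod 173)
134 ≡ 134 (mod 173), so the signature is genuine.

genuine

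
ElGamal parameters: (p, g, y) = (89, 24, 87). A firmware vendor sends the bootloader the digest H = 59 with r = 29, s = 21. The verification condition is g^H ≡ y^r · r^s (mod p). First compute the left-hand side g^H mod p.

24^2 = 576 ≡ 42
24^4 ≡ 42^2 = 1764 ≡ 73
24^8 ≡ 73^2 = 5329 ≡ 78
24^16 ≡ 78^2 = 6084 ≡ 32
24^32 ≡ 32^2 = 1024 ≡ 45
59 = 32 + 16 + 8 + 2 + 1, so 24^59 ≡ 45·32·78·42·24 ≡ 58 (mod 89)

58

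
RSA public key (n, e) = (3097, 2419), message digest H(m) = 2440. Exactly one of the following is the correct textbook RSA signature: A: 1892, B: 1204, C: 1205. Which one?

Candidate A: Squares mod 3097: 1892^1≡1892, 1892^2≡2629, 1892^4≡2234, 1892^8≡1489, 1892^16≡2766, 1892^32≡1166, 1892^64≡3070, 1892^128≡729, 1892^256≡1854, 1892^512≡2743, 1892^1024≡1436, 1892^2048≡2591; 2419 = 2048 + 256 + 64 + 32 + 16 + 2 + 1, so 1892^2419 ≡ 2591·1854·3070·1166·2766·2629·1892 ≡ 657 (mod 3097)
Candidate B: Squares mod 3097: 1204^1≡1204, 1204^2≡220, 1204^4≡1945, 1204^8≡1588, 1204^16≡786, 1204^32≡1493, 1204^64≡2306, 1204^128≡87, 1204^256≡1375, 1204^512≡1455, 1204^1024≡1774, 1204^2048≡524; 2419 = 2048 + 256 + 64 + 32 + 16 + 2 + 1, so 1204^2419 ≡ 524·1375·2306·1493·786·220·1204 ≡ 1356 (mod 3097)
Candidate C: Squares mod 3097: 1205^1≡1205, 1205^2≡2629, 1205^4≡2234, 1205^8≡1489, 1205^16≡2766, 1205^32≡1166, 1205^64≡3070, 1205^128≡729, 1205^256≡1854, 1205^512≡2743, 1205^1024≡1436, 1205^2048≡2591; 2419 = 2048 + 256 + 64 + 32 + 16 + 2 + 1, so 1205^2419 ≡ 2591·1854·3070·1166·2766·2629·1205 ≡ 2440 (mod 3097)
  → matches H(m) = 2440

C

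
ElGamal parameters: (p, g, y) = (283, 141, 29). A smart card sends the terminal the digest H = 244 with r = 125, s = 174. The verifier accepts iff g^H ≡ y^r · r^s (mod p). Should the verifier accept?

reject

Left side g^H mod p:
141^2 = 19881 ≡ 71
141^4 ≡ 71^2 = 5041 ≡ 230
141^8 ≡ 230^2 = 52900 ≡ 262
141^16 ≡ 262^2 = 68644 ≡ 158
141^32 ≡ 158^2 = 24964 ≡ 60
141^64 ≡ 60^2 = 3600 ≡ 204
141^128 ≡ 204^2 = 41616 ≡ 15
244 = 128 + 64 + 32 + 16 + 4, so 141^244 ≡ 15·204·60·158·230 ≡ 152 (mod 283)
Right side y^r · r^s mod p:
29^2 = 841 ≡ 275
29^4 ≡ 275^2 = 75625 ≡ 64
29^8 ≡ 64^2 = 4096 ≡ 134
29^16 ≡ 134^2 = 17956 ≡ 127
29^32 ≡ 127^2 = 16129 ≡ 281
29^64 ≡ 281^2 = 78961 ≡ 4
125 = 64 + 32 + 16 + 8 + 4 + 1, so 29^125 ≡ 4·281·127·134·64·29 ≡ 78 (mod 283)
125^2 = 15625 ≡ 60
125^4 ≡ 60^2 = 3600 ≡ 204
125^8 ≡ 204^2 = 41616 ≡ 15
125^16 ≡ 15^2 = 225
125^32 ≡ 225^2 = 50625 ≡ 251
125^64 ≡ 251^2 = 63001 ≡ 175
125^128 ≡ 175^2 = 30625 ≡ 61
174 = 128 + 32 + 8 + 4 + 2, so 125^174 ≡ 61·251·15·204·60 ≡ 38 (mod 283)
78·38 = 2964 ≡ 134 (mod 283)
152 ≠ 134, so verification fails.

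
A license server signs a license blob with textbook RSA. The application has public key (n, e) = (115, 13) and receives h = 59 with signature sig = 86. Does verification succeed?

sig^2 ≡ 86^2 = 7396 ≡ 36
sig^4 ≡ 36^2 = 1296 ≡ 31
sig^8 ≡ 31^2 = 961 ≡ 41
13 = 8 + 4 + 1, so sig^13 ≡ 41·31·86 ≡ 56 (mod 115)
The recovered value 56 does not match the digest 59.

fails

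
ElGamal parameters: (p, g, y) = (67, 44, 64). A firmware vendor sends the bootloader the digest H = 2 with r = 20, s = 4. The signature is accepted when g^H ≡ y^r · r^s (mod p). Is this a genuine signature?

genuine

Left side g^H mod p:
44^2 = 1936 ≡ 60
Right side y^r · r^s mod p:
64^2 = 4096 ≡ 9
64^4 ≡ 9^2 = 81 ≡ 14
64^8 ≡ 14^2 = 196 ≡ 62
64^16 ≡ 62^2 = 3844 ≡ 25
20 = 16 + 4, so 64^20 ≡ 25·14 ≡ 15 (mod 67)
20^2 = 400 ≡ 65
20^4 ≡ 65^2 = 4225 ≡ 4
15·4 = 60 ≡ 60 (mod 67)
60 ≡ 60 (mod 67), so the signature is genuine.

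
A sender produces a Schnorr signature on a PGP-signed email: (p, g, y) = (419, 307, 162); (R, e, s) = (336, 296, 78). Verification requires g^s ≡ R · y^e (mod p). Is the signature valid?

g^s mod p:
307^2 = 94249 ≡ 393
307^4 ≡ 393^2 = 154449 ≡ 257
307^8 ≡ 257^2 = 66049 ≡ 266
307^16 ≡ 266^2 = 70756 ≡ 364
307^32 ≡ 364^2 = 132496 ≡ 92
307^64 ≡ 92^2 = 8464 ≡ 84
78 = 64 + 8 + 4 + 2, so 307^78 ≡ 84·266·257·393 ≡ 81 (mod 419)
R · y^e mod p:
162^2 = 26244 ≡ 266
162^4 ≡ 266^2 = 70756 ≡ 364
162^8 ≡ 364^2 = 132496 ≡ 92
162^16 ≡ 92^2 = 8464 ≡ 84
162^32 ≡ 84^2 = 7056 ≡ 352
162^64 ≡ 352^2 = 123904 ≡ 299
162^128 ≡ 299^2 = 89401 ≡ 154
162^256 ≡ 154^2 = 23716 ≡ 252
296 = 256 + 32 + 8, so 162^296 ≡ 252·352·92 ≡ 324 (mod 419)
336·324 = 108864 ≡ 343 (mod 419)
81 ≠ 343; the check fails.

invalid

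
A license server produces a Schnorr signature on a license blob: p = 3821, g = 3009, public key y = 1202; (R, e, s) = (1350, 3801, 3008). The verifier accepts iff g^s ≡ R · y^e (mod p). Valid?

no

g^s mod p:
3009^2 = 9054081 ≡ 2132
3009^4 ≡ 2132^2 = 4545424 ≡ 2255
3009^8 ≡ 2255^2 = 5085025 ≡ 3095
3009^16 ≡ 3095^2 = 9579025 ≡ 3599
3009^32 ≡ 3599^2 = 12952801 ≡ 3432
3009^64 ≡ 3432^2 = 11778624 ≡ 2302
3009^128 ≡ 2302^2 = 5299204 ≡ 3298
3009^256 ≡ 3298^2 = 10876804 ≡ 2238
3009^512 ≡ 2238^2 = 5008644 ≡ 3134
3009^1024 ≡ 3134^2 = 9821956 ≡ 1986
3009^2048 ≡ 1986^2 = 3944196 ≡ 924
3008 = 2048 + 512 + 256 + 128 + 64, so 3009^3008 ≡ 924·3134·2238·3298·2302 ≡ 3194 (mod 3821)
R · y^e mod p:
1202^2 = 1444804 ≡ 466
1202^4 ≡ 466^2 = 217156 ≡ 3180
1202^8 ≡ 3180^2 = 10112400 ≡ 2034
1202^16 ≡ 2034^2 = 4137156 ≡ 2834
1202^32 ≡ 2834^2 = 8031556 ≡ 3635
1202^64 ≡ 3635^2 = 13213225 ≡ 207
1202^128 ≡ 207^2 = 42849 ≡ 818
1202^256 ≡ 818^2 = 669124 ≡ 449
1202^512 ≡ 449^2 = 201601 ≡ 2909
1202^1024 ≡ 2909^2 = 8462281 ≡ 2587
1202^2048 ≡ 2587^2 = 6692569 ≡ 1998
3801 = 2048 + 1024 + 512 + 128 + 64 + 16 + 8 + 1, so 1202^3801 ≡ 1998·2587·2909·818·207·2834·2034·1202 ≡ 535 (mod 3821)
1350·535 = 722250 ≡ 81 (mod 3821)
3194 ≠ 81; the check fails.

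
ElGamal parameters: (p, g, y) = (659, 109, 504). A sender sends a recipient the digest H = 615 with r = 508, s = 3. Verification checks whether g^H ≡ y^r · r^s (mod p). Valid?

Left side g^H mod p:
109^2 = 11881 ≡ 19
109^4 ≡ 19^2 = 361
109^8 ≡ 361^2 = 130321 ≡ 498
109^16 ≡ 498^2 = 248004 ≡ 220
109^32 ≡ 220^2 = 48400 ≡ 293
109^64 ≡ 293^2 = 85849 ≡ 179
109^128 ≡ 179^2 = 32041 ≡ 409
109^256 ≡ 409^2 = 167281 ≡ 554
109^512 ≡ 554^2 = 306916 ≡ 481
615 = 512 + 64 + 32 + 4 + 2 + 1, so 109^615 ≡ 481·179·293·361·19·109 ≡ 115 (mod 659)
Right side y^r · r^s mod p:
504^2 = 254016 ≡ 301
504^4 ≡ 301^2 = 90601 ≡ 318
504^8 ≡ 318^2 = 101124 ≡ 297
504^16 ≡ 297^2 = 88209 ≡ 562
504^32 ≡ 562^2 = 315844 ≡ 183
504^64 ≡ 183^2 = 33489 ≡ 539
504^128 ≡ 539^2 = 290521 ≡ 561
504^256 ≡ 561^2 = 314721 ≡ 378
508 = 256 + 128 + 64 + 32 + 16 + 8 + 4, so 504^508 ≡ 378·561·539·183·562·297·318 ≡ 39 (mod 659)
508^2 = 258064 ≡ 395
3 = 2 + 1, so 508^3 ≡ 395·508 ≡ 324 (mod 659)
39·324 = 12636 ≡ 115 (mod 659)
115 ≡ 115 (mod 659), so the signature is genuine.

yes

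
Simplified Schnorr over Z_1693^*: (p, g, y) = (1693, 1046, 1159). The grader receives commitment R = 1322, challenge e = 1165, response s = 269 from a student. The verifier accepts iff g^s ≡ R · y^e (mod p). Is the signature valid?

g^s mod p:
Squares mod 1693: 1046^1≡1046, 1046^2≡438, 1046^4≡535, 1046^8≡108, 1046^16≡1506, 1046^32≡1109, 1046^64≡763, 1046^128≡1470, 1046^256≡632
269 = 256 + 8 + 4 + 1, so 1046^269 ≡ 632·108·535·1046 ≡ 457 (mod 1693)
R · y^e mod p:
Squares mod 1693: 1159^1≡1159, 1159^2≡732, 1159^4≡836, 1159^8≡1380, 1159^16≡1468, 1159^32≡1528, 1159^64≡137, 1159^128≡146, 1159^256≡1000, 1159^512≡1130, 1159^1024≡378
1165 = 1024 + 128 + 8 + 4 + 1, so 1159^1165 ≡ 378·146·1380·836·1159 ≡ 916 (mod 1693)
1322·916 = 1210952 ≡ 457 (mod 1693)
457 ≡ 457 (mod 1693); signature holds.

valid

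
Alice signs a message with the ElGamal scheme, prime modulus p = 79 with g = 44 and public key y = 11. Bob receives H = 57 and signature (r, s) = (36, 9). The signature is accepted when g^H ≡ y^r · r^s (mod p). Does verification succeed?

Left side g^H mod p:
44^2 = 1936 ≡ 40
44^4 ≡ 40^2 = 1600 ≡ 20
44^8 ≡ 20^2 = 400 ≡ 5
44^16 ≡ 5^2 = 25
44^32 ≡ 25^2 = 625 ≡ 72
57 = 32 + 16 + 8 + 1, so 44^57 ≡ 72·25·5·44 ≡ 52 (mod 79)
Right side y^r · r^s mod p:
11^2 = 121 ≡ 42
11^4 ≡ 42^2 = 1764 ≡ 26
11^8 ≡ 26^2 = 676 ≡ 44
11^16 ≡ 44^2 = 1936 ≡ 40
11^32 ≡ 40^2 = 1600 ≡ 20
36 = 32 + 4, so 11^36 ≡ 20·26 ≡ 46 (mod 79)
36^2 = 1296 ≡ 32
36^4 ≡ 32^2 = 1024 ≡ 76
36^8 ≡ 76^2 = 5776 ≡ 9
9 = 8 + 1, so 36^9 ≡ 9·36 ≡ 8 (mod 79)
46·8 = 368 ≡ 52 (mod 79)
52 ≡ 52 (mod 79), so the signature is genuine.

passes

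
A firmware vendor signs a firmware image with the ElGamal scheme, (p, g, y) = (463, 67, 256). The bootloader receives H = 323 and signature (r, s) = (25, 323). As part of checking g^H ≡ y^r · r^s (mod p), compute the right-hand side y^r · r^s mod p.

460

256^2 = 65536 ≡ 253
256^4 ≡ 253^2 = 64009 ≡ 115
256^8 ≡ 115^2 = 13225 ≡ 261
256^16 ≡ 261^2 = 68121 ≡ 60
25 = 16 + 8 + 1, so 256^25 ≡ 60·261·256 ≡ 306 (mod 463)
25^2 = 625 ≡ 162
25^4 ≡ 162^2 = 26244 ≡ 316
25^8 ≡ 316^2 = 99856 ≡ 311
25^16 ≡ 311^2 = 96721 ≡ 417
25^32 ≡ 417^2 = 173889 ≡ 264
25^64 ≡ 264^2 = 69696 ≡ 246
25^128 ≡ 246^2 = 60516 ≡ 326
25^256 ≡ 326^2 = 106276 ≡ 249
323 = 256 + 64 + 2 + 1, so 25^323 ≡ 249·246·162·25 ≡ 59 (mod 463)
y^r · r^s ≡ 306·59 = 18054 ≡ 460 (mod 463)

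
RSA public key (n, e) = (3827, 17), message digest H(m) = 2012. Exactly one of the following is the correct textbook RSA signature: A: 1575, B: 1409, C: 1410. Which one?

B

Candidate A: Squares mod 3827: 1575^1≡1575, 1575^2≡729, 1575^4≡3315, 1575^8≡1908, 1575^16≡987; 17 = 16 + 1, so 1575^17 ≡ 987·1575 ≡ 763 (mod 3827)
Candidate B: Squares mod 3827: 1409^1≡1409, 1409^2≡2895, 1409^4≡3722, 1409^8≡3371, 1409^16≡1278; 17 = 16 + 1, so 1409^17 ≡ 1278·1409 ≡ 2012 (mod 3827)
  → matches H(m) = 2012
Candidate C: Squares mod 3827: 1410^1≡1410, 1410^2≡1887, 1410^4≡1659, 1410^8≡668, 1410^16≡2292; 17 = 16 + 1, so 1410^17 ≡ 2292·1410 ≡ 1732 (mod 3827)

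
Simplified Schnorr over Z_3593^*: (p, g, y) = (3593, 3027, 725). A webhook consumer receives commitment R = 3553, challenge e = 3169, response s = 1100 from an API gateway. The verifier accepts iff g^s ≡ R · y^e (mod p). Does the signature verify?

does not verify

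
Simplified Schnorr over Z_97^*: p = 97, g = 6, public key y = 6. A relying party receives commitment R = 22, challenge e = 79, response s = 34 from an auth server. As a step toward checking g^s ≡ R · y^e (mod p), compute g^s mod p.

Squares mod 97: 6^1≡6, 6^2≡36, 6^4≡35, 6^8≡61, 6^16≡35, 6^32≡61
34 = 32 + 2, so 6^34 ≡ 61·36 ≡ 62 (mod 97)

62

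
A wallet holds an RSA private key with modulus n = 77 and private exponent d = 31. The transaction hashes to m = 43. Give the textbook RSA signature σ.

m^2 ≡ 43^2 = 1849 ≡ 1
m^4 ≡ 1^2 = 1
m^8 ≡ 1^2 = 1
m^16 ≡ 1^2 = 1
31 = 16 + 8 + 4 + 2 + 1, so m^31 ≡ 1·1·1·1·43 ≡ 43 (mod 77)

43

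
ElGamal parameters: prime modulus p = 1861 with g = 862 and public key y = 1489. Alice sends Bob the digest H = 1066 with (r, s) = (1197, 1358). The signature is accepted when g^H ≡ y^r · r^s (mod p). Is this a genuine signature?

genuine

Left side g^H mod p:
862^2 = 743044 ≡ 505
862^4 ≡ 505^2 = 255025 ≡ 68
862^8 ≡ 68^2 = 4624 ≡ 902
862^16 ≡ 902^2 = 813604 ≡ 347
862^32 ≡ 347^2 = 120409 ≡ 1305
862^64 ≡ 1305^2 = 1703025 ≡ 210
862^128 ≡ 210^2 = 44100 ≡ 1297
862^256 ≡ 1297^2 = 1682209 ≡ 1726
862^512 ≡ 1726^2 = 2979076 ≡ 1476
862^1024 ≡ 1476^2 = 2178576 ≡ 1206
1066 = 1024 + 32 + 8 + 2, so 862^1066 ≡ 1206·1305·902·505 ≡ 1186 (mod 1861)
Right side y^r · r^s mod p:
1489^2 = 2217121 ≡ 670
1489^4 ≡ 670^2 = 448900 ≡ 399
1489^8 ≡ 399^2 = 159201 ≡ 1016
1489^16 ≡ 1016^2 = 1032256 ≡ 1262
1489^32 ≡ 1262^2 = 1592644 ≡ 1489
1489^64 ≡ 1489^2 = 2217121 ≡ 670
1489^128 ≡ 670^2 = 448900 ≡ 399
1489^256 ≡ 399^2 = 159201 ≡ 1016
1489^512 ≡ 1016^2 = 1032256 ≡ 1262
1489^1024 ≡ 1262^2 = 1592644 ≡ 1489
1197 = 1024 + 128 + 32 + 8 + 4 + 1, so 1489^1197 ≡ 1489·399·1489·1016·399·1489 ≡ 1618 (mod 1861)
1197^2 = 1432809 ≡ 1700
1197^4 ≡ 1700^2 = 2890000 ≡ 1728
1197^8 ≡ 1728^2 = 2985984 ≡ 940
1197^16 ≡ 940^2 = 883600 ≡ 1486
1197^32 ≡ 1486^2 = 2208196 ≡ 1050
1197^64 ≡ 1050^2 = 1102500 ≡ 788
1197^128 ≡ 788^2 = 620944 ≡ 1231
1197^256 ≡ 1231^2 = 1515361 ≡ 507
1197^512 ≡ 507^2 = 257049 ≡ 231
1197^1024 ≡ 231^2 = 53361 ≡ 1253
1358 = 1024 + 256 + 64 + 8 + 4 + 2, so 1197^1358 ≡ 1253·507·788·940·1728·1700 ≡ 1657 (mod 1861)
1618·1657 = 2681026 ≡ 1186 (mod 1861)
1186 ≡ 1186 (mod 1861), so the signature is genuine.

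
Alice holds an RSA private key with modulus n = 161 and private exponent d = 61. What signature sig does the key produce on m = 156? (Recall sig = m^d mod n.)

m^2 ≡ 156^2 = 24336 ≡ 25
m^4 ≡ 25^2 = 625 ≡ 142
m^8 ≡ 142^2 = 20164 ≡ 39
m^16 ≡ 39^2 = 1521 ≡ 72
m^32 ≡ 72^2 = 5184 ≡ 32
61 = 32 + 16 + 8 + 4 + 1, so m^61 ≡ 32·72·39·142·156 ≡ 100 (mod 161)

100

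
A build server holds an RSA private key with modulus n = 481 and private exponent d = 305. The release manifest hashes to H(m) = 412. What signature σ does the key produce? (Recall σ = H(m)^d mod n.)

133

(H(m))^2 ≡ 412^2 = 169744 ≡ 432
(H(m))^4 ≡ 432^2 = 186624 ≡ 477
(H(m))^8 ≡ 477^2 = 227529 ≡ 16
(H(m))^16 ≡ 16^2 = 256
(H(m))^32 ≡ 256^2 = 65536 ≡ 120
(H(m))^64 ≡ 120^2 = 14400 ≡ 451
(H(m))^128 ≡ 451^2 = 203401 ≡ 419
(H(m))^256 ≡ 419^2 = 175561 ≡ 477
305 = 256 + 32 + 16 + 1, so (H(m))^305 ≡ 477·120·256·412 ≡ 133 (mod 481)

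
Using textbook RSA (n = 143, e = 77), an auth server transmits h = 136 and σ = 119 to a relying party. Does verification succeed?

passes

σ^2 ≡ 119^2 = 14161 ≡ 4
σ^4 ≡ 4^2 = 16
σ^8 ≡ 16^2 = 256 ≡ 113
σ^16 ≡ 113^2 = 12769 ≡ 42
σ^32 ≡ 42^2 = 1764 ≡ 48
σ^64 ≡ 48^2 = 2304 ≡ 16
77 = 64 + 8 + 4 + 1, so σ^77 ≡ 16·113·16·119 ≡ 136 (mod 143)
Since 136 equals the digest 136, verification succeeds.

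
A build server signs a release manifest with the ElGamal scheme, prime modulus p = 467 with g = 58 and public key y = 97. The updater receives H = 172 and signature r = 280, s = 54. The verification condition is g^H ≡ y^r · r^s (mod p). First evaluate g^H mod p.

270

Squares mod 467: 58^1≡58, 58^2≡95, 58^4≡152, 58^8≡221, 58^16≡273, 58^32≡276, 58^64≡55, 58^128≡223
172 = 128 + 32 + 8 + 4, so 58^172 ≡ 223·276·221·152 ≡ 270 (mod 467)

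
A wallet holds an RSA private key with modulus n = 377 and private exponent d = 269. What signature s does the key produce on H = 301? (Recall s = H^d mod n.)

32

H^2 ≡ 301^2 = 90601 ≡ 121
H^4 ≡ 121^2 = 14641 ≡ 315
H^8 ≡ 315^2 = 99225 ≡ 74
H^16 ≡ 74^2 = 5476 ≡ 198
H^32 ≡ 198^2 = 39204 ≡ 373
H^64 ≡ 373^2 = 139129 ≡ 16
H^128 ≡ 16^2 = 256
H^256 ≡ 256^2 = 65536 ≡ 315
269 = 256 + 8 + 4 + 1, so H^269 ≡ 315·74·315·301 ≡ 32 (mod 377)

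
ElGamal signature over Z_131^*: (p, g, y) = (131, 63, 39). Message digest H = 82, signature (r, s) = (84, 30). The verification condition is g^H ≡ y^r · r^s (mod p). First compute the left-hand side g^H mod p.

Squares mod 131: 63^1≡63, 63^2≡39, 63^4≡80, 63^8≡112, 63^16≡99, 63^32≡107, 63^64≡52
82 = 64 + 16 + 2, so 63^82 ≡ 52·99·39 ≡ 80 (mod 131)

80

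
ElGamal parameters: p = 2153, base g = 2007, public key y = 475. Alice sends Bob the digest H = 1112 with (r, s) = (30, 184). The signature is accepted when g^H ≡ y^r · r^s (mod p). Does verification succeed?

passes

Left side g^H mod p:
2007^2 = 4028049 ≡ 1939
2007^4 ≡ 1939^2 = 3759721 ≡ 583
2007^8 ≡ 583^2 = 339889 ≡ 1868
2007^16 ≡ 1868^2 = 3489424 ≡ 1564
2007^32 ≡ 1564^2 = 2446096 ≡ 288
2007^64 ≡ 288^2 = 82944 ≡ 1130
2007^128 ≡ 1130^2 = 1276900 ≡ 171
2007^256 ≡ 171^2 = 29241 ≡ 1252
2007^512 ≡ 1252^2 = 1567504 ≡ 120
2007^1024 ≡ 120^2 = 14400 ≡ 1482
1112 = 1024 + 64 + 16 + 8, so 2007^1112 ≡ 1482·1130·1564·1868 ≡ 2123 (mod 2153)
Right side y^r · r^s mod p:
475^2 = 225625 ≡ 1713
475^4 ≡ 1713^2 = 2934369 ≡ 1983
475^8 ≡ 1983^2 = 3932289 ≡ 911
475^16 ≡ 911^2 = 829921 ≡ 1016
30 = 16 + 8 + 4 + 2, so 475^30 ≡ 1016·911·1983·1713 ≡ 355 (mod 2153)
30^2 = 900
30^4 ≡ 900^2 = 810000 ≡ 472
30^8 ≡ 472^2 = 222784 ≡ 1025
30^16 ≡ 1025^2 = 1050625 ≡ 2114
30^32 ≡ 2114^2 = 4468996 ≡ 1521
30^64 ≡ 1521^2 = 2313441 ≡ 1119
30^128 ≡ 1119^2 = 1252161 ≡ 1268
184 = 128 + 32 + 16 + 8, so 30^184 ≡ 1268·1521·2114·1025 ≡ 1880 (mod 2153)
355·1880 = 667400 ≡ 2123 (mod 2153)
2123 ≡ 2123 (mod 2153), so the signature is genuine.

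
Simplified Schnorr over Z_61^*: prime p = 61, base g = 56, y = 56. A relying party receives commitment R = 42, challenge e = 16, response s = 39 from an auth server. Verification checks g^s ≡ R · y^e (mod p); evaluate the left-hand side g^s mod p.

34

56^2 = 3136 ≡ 25
56^4 ≡ 25^2 = 625 ≡ 15
56^8 ≡ 15^2 = 225 ≡ 42
56^16 ≡ 42^2 = 1764 ≡ 56
56^32 ≡ 56^2 = 3136 ≡ 25
39 = 32 + 4 + 2 + 1, so 56^39 ≡ 25·15·25·56 ≡ 34 (mod 61)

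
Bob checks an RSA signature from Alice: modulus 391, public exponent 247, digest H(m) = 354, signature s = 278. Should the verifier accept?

s^2 ≡ 278^2 = 77284 ≡ 257
s^4 ≡ 257^2 = 66049 ≡ 361
s^8 ≡ 361^2 = 130321 ≡ 118
s^16 ≡ 118^2 = 13924 ≡ 239
s^32 ≡ 239^2 = 57121 ≡ 35
s^64 ≡ 35^2 = 1225 ≡ 52
s^128 ≡ 52^2 = 2704 ≡ 358
247 = 128 + 64 + 32 + 16 + 4 + 2 + 1, so s^247 ≡ 358·52·35·239·361·257·278 ≡ 354 (mod 391)
s^247 mod 391 = 354 matches H(m).

accept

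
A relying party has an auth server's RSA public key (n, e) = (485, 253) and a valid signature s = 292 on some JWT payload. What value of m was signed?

292

s^2 ≡ 292^2 = 85264 ≡ 389
s^4 ≡ 389^2 = 151321 ≡ 1
s^8 ≡ 1^2 = 1
s^16 ≡ 1^2 = 1
s^32 ≡ 1^2 = 1
s^64 ≡ 1^2 = 1
s^128 ≡ 1^2 = 1
253 = 128 + 64 + 32 + 16 + 8 + 4 + 1, so s^253 ≡ 1·1·1·1·1·1·292 ≡ 292 (mod 485)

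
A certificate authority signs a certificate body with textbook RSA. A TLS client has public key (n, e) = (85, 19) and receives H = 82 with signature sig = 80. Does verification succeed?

sig^2 ≡ 80^2 = 6400 ≡ 25
sig^4 ≡ 25^2 = 625 ≡ 30
sig^8 ≡ 30^2 = 900 ≡ 50
sig^16 ≡ 50^2 = 2500 ≡ 35
19 = 16 + 2 + 1, so sig^19 ≡ 35·25·80 ≡ 45 (mod 85)
sig^19 mod 85 = 45, but H = 82.

fails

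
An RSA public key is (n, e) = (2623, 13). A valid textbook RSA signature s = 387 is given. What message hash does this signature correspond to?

Squares mod 2623: s^1≡387, s^2≡258, s^4≡989, s^8≡2365
13 = 8 + 4 + 1, so s^13 ≡ 2365·989·387 ≡ 387 (mod 2623)

387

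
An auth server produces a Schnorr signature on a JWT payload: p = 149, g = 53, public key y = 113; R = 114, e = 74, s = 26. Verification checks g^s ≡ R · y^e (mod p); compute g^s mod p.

114

53^26 mod 149 = 114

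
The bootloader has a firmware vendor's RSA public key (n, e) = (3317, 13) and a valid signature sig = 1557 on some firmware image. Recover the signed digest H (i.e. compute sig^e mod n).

1135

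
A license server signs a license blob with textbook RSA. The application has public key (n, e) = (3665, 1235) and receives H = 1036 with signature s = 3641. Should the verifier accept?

accept

Squares mod 3665: s^1≡3641, s^2≡576, s^4≡1926, s^8≡496, s^16≡461, s^32≡3616, s^64≡2401, s^128≡3421, s^256≡896, s^512≡181, s^1024≡3441
1235 = 1024 + 128 + 64 + 16 + 2 + 1, so s^1235 ≡ 3441·3421·2401·461·576·3641 ≡ 1036 (mod 3665)
1036 = H, so the signature checks out.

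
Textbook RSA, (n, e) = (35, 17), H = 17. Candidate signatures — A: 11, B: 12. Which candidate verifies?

Candidate A: 11^2 = 121 ≡ 16; 11^4 ≡ 16^2 = 256 ≡ 11; 11^8 ≡ 11^2 = 121 ≡ 16; 11^16 ≡ 16^2 = 256 ≡ 11; 17 = 16 + 1, so 11^17 ≡ 11·11 ≡ 16 (mod 35)
Candidate B: 12^2 = 144 ≡ 4; 12^4 ≡ 4^2 = 16; 12^8 ≡ 16^2 = 256 ≡ 11; 12^16 ≡ 11^2 = 121 ≡ 16; 17 = 16 + 1, so 12^17 ≡ 16·12 ≡ 17 (mod 35)
  → matches H = 17

B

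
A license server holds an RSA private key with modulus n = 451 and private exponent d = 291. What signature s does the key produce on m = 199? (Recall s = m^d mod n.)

m^291 mod 451 = 177

177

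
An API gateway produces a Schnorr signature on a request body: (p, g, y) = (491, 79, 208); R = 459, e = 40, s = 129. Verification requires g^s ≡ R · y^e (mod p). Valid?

g^s mod p:
79^2 = 6241 ≡ 349
79^4 ≡ 349^2 = 121801 ≡ 33
79^8 ≡ 33^2 = 1089 ≡ 107
79^16 ≡ 107^2 = 11449 ≡ 156
79^32 ≡ 156^2 = 24336 ≡ 277
79^64 ≡ 277^2 = 76729 ≡ 133
79^128 ≡ 133^2 = 17689 ≡ 13
129 = 128 + 1, so 79^129 ≡ 13·79 ≡ 45 (mod 491)
R · y^e mod p:
208^2 = 43264 ≡ 56
208^4 ≡ 56^2 = 3136 ≡ 190
208^8 ≡ 190^2 = 36100 ≡ 257
208^16 ≡ 257^2 = 66049 ≡ 255
208^32 ≡ 255^2 = 65025 ≡ 213
40 = 32 + 8, so 208^40 ≡ 213·257 ≡ 240 (mod 491)
459·240 = 110160 ≡ 176 (mod 491)
45 ≠ 176; the check fails.

no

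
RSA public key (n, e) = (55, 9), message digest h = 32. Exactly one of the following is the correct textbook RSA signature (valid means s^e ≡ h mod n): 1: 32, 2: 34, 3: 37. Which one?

1

Candidate 1: Squares mod 55: 32^1≡32, 32^2≡34, 32^4≡1, 32^8≡1; 9 = 8 + 1, so 32^9 ≡ 1·32 ≡ 32 (mod 55)
  → matches h = 32
Candidate 2: Squares mod 55: 34^1≡34, 34^2≡1, 34^4≡1, 34^8≡1; 9 = 8 + 1, so 34^9 ≡ 1·34 ≡ 34 (mod 55)
Candidate 3: Squares mod 55: 37^1≡37, 37^2≡49, 37^4≡36, 37^8≡31; 9 = 8 + 1, so 37^9 ≡ 31·37 ≡ 47 (mod 55)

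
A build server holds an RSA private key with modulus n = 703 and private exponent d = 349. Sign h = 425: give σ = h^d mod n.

653

h^2 ≡ 425^2 = 180625 ≡ 657
h^4 ≡ 657^2 = 431649 ≡ 7
h^8 ≡ 7^2 = 49
h^16 ≡ 49^2 = 2401 ≡ 292
h^32 ≡ 292^2 = 85264 ≡ 201
h^64 ≡ 201^2 = 40401 ≡ 330
h^128 ≡ 330^2 = 108900 ≡ 638
h^256 ≡ 638^2 = 407044 ≡ 7
349 = 256 + 64 + 16 + 8 + 4 + 1, so h^349 ≡ 7·330·292·49·7·425 ≡ 653 (mod 703)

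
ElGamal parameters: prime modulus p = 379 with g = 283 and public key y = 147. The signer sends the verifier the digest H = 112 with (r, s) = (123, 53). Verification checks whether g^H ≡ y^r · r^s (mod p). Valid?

Left side g^H mod p:
283^2 = 80089 ≡ 120
283^4 ≡ 120^2 = 14400 ≡ 377
283^8 ≡ 377^2 = 142129 ≡ 4
283^16 ≡ 4^2 = 16
283^32 ≡ 16^2 = 256
283^64 ≡ 256^2 = 65536 ≡ 348
112 = 64 + 32 + 16, so 283^112 ≡ 348·256·16 ≡ 368 (mod 379)
Right side y^r · r^s mod p:
147^2 = 21609 ≡ 6
147^4 ≡ 6^2 = 36
147^8 ≡ 36^2 = 1296 ≡ 159
147^16 ≡ 159^2 = 25281 ≡ 267
147^32 ≡ 267^2 = 71289 ≡ 37
147^64 ≡ 37^2 = 1369 ≡ 232
123 = 64 + 32 + 16 + 8 + 2 + 1, so 147^123 ≡ 232·37·267·159·6·147 ≡ 162 (mod 379)
123^2 = 15129 ≡ 348
123^4 ≡ 348^2 = 121104 ≡ 203
123^8 ≡ 203^2 = 41209 ≡ 277
123^16 ≡ 277^2 = 76729 ≡ 171
123^32 ≡ 171^2 = 29241 ≡ 58
53 = 32 + 16 + 4 + 1, so 123^53 ≡ 58·171·203·123 ≡ 152 (mod 379)
162·152 = 24624 ≡ 368 (mod 379)
368 ≡ 368 (mod 379), so the signature is genuine.

yes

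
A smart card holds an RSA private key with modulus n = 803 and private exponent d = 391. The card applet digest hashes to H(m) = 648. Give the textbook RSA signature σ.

Squares mod 803: (H(m))^1≡648, (H(m))^2≡738, (H(m))^4≡210, (H(m))^8≡738, (H(m))^16≡210, (H(m))^32≡738, (H(m))^64≡210, (H(m))^128≡738, (H(m))^256≡210
391 = 256 + 128 + 4 + 2 + 1, so (H(m))^391 ≡ 210·738·210·738·648 ≡ 648 (mod 803)

648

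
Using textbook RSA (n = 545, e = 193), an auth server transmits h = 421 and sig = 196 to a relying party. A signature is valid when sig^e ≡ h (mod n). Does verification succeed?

sig^2 ≡ 196^2 = 38416 ≡ 266
sig^4 ≡ 266^2 = 70756 ≡ 451
sig^8 ≡ 451^2 = 203401 ≡ 116
sig^16 ≡ 116^2 = 13456 ≡ 376
sig^32 ≡ 376^2 = 141376 ≡ 221
sig^64 ≡ 221^2 = 48841 ≡ 336
sig^128 ≡ 336^2 = 112896 ≡ 81
193 = 128 + 64 + 1, so sig^193 ≡ 81·336·196 ≡ 421 (mod 545)
sig^193 mod 545 = 421 matches h.

passes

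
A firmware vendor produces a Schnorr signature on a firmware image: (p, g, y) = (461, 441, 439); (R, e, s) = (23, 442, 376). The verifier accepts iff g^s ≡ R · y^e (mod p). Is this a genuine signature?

genuine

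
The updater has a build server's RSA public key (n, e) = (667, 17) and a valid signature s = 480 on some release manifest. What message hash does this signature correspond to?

s^2 ≡ 480^2 = 230400 ≡ 285
s^4 ≡ 285^2 = 81225 ≡ 518
s^8 ≡ 518^2 = 268324 ≡ 190
s^16 ≡ 190^2 = 36100 ≡ 82
17 = 16 + 1, so s^17 ≡ 82·480 ≡ 7 (mod 667)

7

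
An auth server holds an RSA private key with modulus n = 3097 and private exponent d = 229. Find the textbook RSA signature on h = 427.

1963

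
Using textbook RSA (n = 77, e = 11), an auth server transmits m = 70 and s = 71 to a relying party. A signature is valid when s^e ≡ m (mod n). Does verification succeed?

fails

s^2 ≡ 71^2 = 5041 ≡ 36
s^4 ≡ 36^2 = 1296 ≡ 64
s^8 ≡ 64^2 = 4096 ≡ 15
11 = 8 + 2 + 1, so s^11 ≡ 15·36·71 ≡ 71 (mod 77)
71 ≠ 70, so verification fails.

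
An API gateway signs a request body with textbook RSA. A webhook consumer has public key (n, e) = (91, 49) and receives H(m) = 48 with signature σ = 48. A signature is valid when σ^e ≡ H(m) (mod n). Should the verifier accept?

σ^2 ≡ 48^2 = 2304 ≡ 29
σ^4 ≡ 29^2 = 841 ≡ 22
σ^8 ≡ 22^2 = 484 ≡ 29
σ^16 ≡ 29^2 = 841 ≡ 22
σ^32 ≡ 22^2 = 484 ≡ 29
49 = 32 + 16 + 1, so σ^49 ≡ 29·22·48 ≡ 48 (mod 91)
Since 48 equals the digest 48, verification succeeds.

accept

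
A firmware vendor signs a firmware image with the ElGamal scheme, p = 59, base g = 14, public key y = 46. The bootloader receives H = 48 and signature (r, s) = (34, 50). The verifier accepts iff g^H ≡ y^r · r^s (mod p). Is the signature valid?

valid

Left side g^H mod p:
14^48 mod 59 = 9
Right side y^r · r^s mod p:
46^34 mod 59 = 53
34^50 mod 59 = 28
53·28 = 1484 ≡ 9 (mod 59)
9 ≡ 9 (mod 59), so the signature is genuine.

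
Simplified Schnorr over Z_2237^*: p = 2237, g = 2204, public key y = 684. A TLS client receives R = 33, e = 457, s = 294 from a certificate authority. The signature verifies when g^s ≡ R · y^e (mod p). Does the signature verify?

g^s mod p:
2204^2 = 4857616 ≡ 1089
2204^4 ≡ 1089^2 = 1185921 ≡ 311
2204^8 ≡ 311^2 = 96721 ≡ 530
2204^16 ≡ 530^2 = 280900 ≡ 1275
2204^32 ≡ 1275^2 = 1625625 ≡ 1563
2204^64 ≡ 1563^2 = 2442969 ≡ 165
2204^128 ≡ 165^2 = 27225 ≡ 381
2204^256 ≡ 381^2 = 145161 ≡ 1993
294 = 256 + 32 + 4 + 2, so 2204^294 ≡ 1993·1563·311·1089 ≡ 1240 (mod 2237)
R · y^e mod p:
684^2 = 467856 ≡ 323
684^4 ≡ 323^2 = 104329 ≡ 1427
684^8 ≡ 1427^2 = 2036329 ≡ 659
684^16 ≡ 659^2 = 434281 ≡ 303
684^32 ≡ 303^2 = 91809 ≡ 92
684^64 ≡ 92^2 = 8464 ≡ 1753
684^128 ≡ 1753^2 = 3073009 ≡ 1608
684^256 ≡ 1608^2 = 2585664 ≡ 1929
457 = 256 + 128 + 64 + 8 + 1, so 684^457 ≡ 1929·1608·1753·659·684 ≡ 2139 (mod 2237)
33·2139 = 70587 ≡ 1240 (mod 2237)
1240 ≡ 1240 (mod 2237); signature holds.

verifies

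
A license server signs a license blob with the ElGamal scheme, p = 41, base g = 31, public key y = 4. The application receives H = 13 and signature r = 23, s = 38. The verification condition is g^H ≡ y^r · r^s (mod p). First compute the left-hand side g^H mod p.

31^2 = 961 ≡ 18
31^4 ≡ 18^2 = 324 ≡ 37
31^8 ≡ 37^2 = 1369 ≡ 16
13 = 8 + 4 + 1, so 31^13 ≡ 16·37·31 ≡ 25 (mod 41)

25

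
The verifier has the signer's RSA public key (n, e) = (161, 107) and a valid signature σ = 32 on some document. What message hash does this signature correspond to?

σ^2 ≡ 32^2 = 1024 ≡ 58
σ^4 ≡ 58^2 = 3364 ≡ 144
σ^8 ≡ 144^2 = 20736 ≡ 128
σ^16 ≡ 128^2 = 16384 ≡ 123
σ^32 ≡ 123^2 = 15129 ≡ 156
σ^64 ≡ 156^2 = 24336 ≡ 25
107 = 64 + 32 + 8 + 2 + 1, so σ^107 ≡ 25·156·128·58·32 ≡ 128 (mod 161)

128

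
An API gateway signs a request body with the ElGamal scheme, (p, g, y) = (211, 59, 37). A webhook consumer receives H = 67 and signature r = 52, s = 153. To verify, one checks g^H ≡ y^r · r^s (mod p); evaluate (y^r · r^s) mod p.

47

37^52 mod 211 = 24
52^153 mod 211 = 169
y^r · r^s ≡ 24·169 = 4056 ≡ 47 (mod 211)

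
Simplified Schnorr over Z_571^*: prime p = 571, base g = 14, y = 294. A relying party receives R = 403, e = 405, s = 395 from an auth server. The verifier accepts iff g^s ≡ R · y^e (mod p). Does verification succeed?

fails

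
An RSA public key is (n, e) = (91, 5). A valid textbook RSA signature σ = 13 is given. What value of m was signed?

13

Squares mod 91: σ^1≡13, σ^2≡78, σ^4≡78
5 = 4 + 1, so σ^5 ≡ 78·13 ≡ 13 (mod 91)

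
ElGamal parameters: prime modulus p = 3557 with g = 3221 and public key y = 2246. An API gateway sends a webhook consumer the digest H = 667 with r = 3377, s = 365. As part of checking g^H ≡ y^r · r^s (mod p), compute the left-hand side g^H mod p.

3221^667 mod 3557 = 2578

2578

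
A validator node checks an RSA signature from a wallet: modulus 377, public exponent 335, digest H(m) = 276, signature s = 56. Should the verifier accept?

reject

Squares mod 377: s^1≡56, s^2≡120, s^4≡74, s^8≡198, s^16≡373, s^32≡16, s^64≡256, s^128≡315, s^256≡74
335 = 256 + 64 + 8 + 4 + 2 + 1, so s^335 ≡ 74·256·198·74·120·56 ≡ 101 (mod 377)
The recovered value 101 does not match the digest 276.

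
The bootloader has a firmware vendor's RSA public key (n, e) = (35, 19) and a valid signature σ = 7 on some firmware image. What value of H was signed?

Squares mod 35: σ^1≡7, σ^2≡14, σ^4≡21, σ^8≡21, σ^16≡21
19 = 16 + 2 + 1, so σ^19 ≡ 21·14·7 ≡ 28 (mod 35)

28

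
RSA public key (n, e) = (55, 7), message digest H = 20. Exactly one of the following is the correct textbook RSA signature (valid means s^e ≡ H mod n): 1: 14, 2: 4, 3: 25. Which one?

Candidate 1: Squares mod 55: 14^1≡14, 14^2≡31, 14^4≡26; 7 = 4 + 2 + 1, so 14^7 ≡ 26·31·14 ≡ 9 (mod 55)
Candidate 2: Squares mod 55: 4^1≡4, 4^2≡16, 4^4≡36; 7 = 4 + 2 + 1, so 4^7 ≡ 36·16·4 ≡ 49 (mod 55)
Candidate 3: Squares mod 55: 25^1≡25, 25^2≡20, 25^4≡15; 7 = 4 + 2 + 1, so 25^7 ≡ 15·20·25 ≡ 20 (mod 55)
  → matches H = 20

3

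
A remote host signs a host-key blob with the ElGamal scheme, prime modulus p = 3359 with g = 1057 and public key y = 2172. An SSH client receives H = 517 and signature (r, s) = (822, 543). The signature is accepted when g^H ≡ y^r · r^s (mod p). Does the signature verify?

verifies

Left side g^H mod p:
Squares mod 3359: 1057^1≡1057, 1057^2≡2061, 1057^4≡1945, 1057^8≡791, 1057^16≡907, 1057^32≡3053, 1057^64≡2943, 1057^128≡1747, 1057^256≡2037, 1057^512≡1004
517 = 512 + 4 + 1, so 1057^517 ≡ 1004·1945·1057 ≡ 3114 (mod 3359)
Right side y^r · r^s mod p:
Squares mod 3359: 2172^1≡2172, 2172^2≡1548, 2172^4≡1337, 2172^8≡581, 2172^16≡1661, 2172^32≡1182, 2172^64≡3139, 2172^128≡1374, 2172^256≡118, 2172^512≡488
822 = 512 + 256 + 32 + 16 + 4 + 2, so 2172^822 ≡ 488·118·1182·1661·1337·1548 ≡ 3145 (mod 3359)
Squares mod 3359: 822^1≡822, 822^2≡525, 822^4≡187, 822^8≡1379, 822^16≡447, 822^32≡1628, 822^64≡133, 822^128≡894, 822^256≡3153, 822^512≡2128
543 = 512 + 16 + 8 + 4 + 2 + 1, so 822^543 ≡ 2128·447·1379·187·525·822 ≡ 1869 (mod 3359)
3145·1869 = 5878005 ≡ 3114 (mod 3359)
3114 ≡ 3114 (mod 3359), so the signature is genuine.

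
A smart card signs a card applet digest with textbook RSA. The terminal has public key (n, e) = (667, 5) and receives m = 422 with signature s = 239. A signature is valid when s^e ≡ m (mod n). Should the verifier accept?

s^2 ≡ 239^2 = 57121 ≡ 426
s^4 ≡ 426^2 = 181476 ≡ 52
5 = 4 + 1, so s^5 ≡ 52·239 ≡ 422 (mod 667)
Since 422 equals the digest 422, verification succeeds.

accept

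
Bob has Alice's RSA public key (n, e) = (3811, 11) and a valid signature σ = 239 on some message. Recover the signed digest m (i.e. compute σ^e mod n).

Squares mod 3811: σ^1≡239, σ^2≡3767, σ^4≡1936, σ^8≡1883
11 = 8 + 2 + 1, so σ^11 ≡ 1883·3767·239 ≡ 328 (mod 3811)

328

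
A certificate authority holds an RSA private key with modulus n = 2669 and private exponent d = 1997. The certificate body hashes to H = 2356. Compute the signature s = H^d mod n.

H^2 ≡ 2356^2 = 5550736 ≡ 1885
H^4 ≡ 1885^2 = 3553225 ≡ 786
H^8 ≡ 786^2 = 617796 ≡ 1257
H^16 ≡ 1257^2 = 1580049 ≡ 1
H^32 ≡ 1^2 = 1
H^64 ≡ 1^2 = 1
H^128 ≡ 1^2 = 1
H^256 ≡ 1^2 = 1
H^512 ≡ 1^2 = 1
H^1024 ≡ 1^2 = 1
1997 = 1024 + 512 + 256 + 128 + 64 + 8 + 4 + 1, so H^1997 ≡ 1·1·1·1·1·1257·786·2356 ≡ 1728 (mod 2669)

1728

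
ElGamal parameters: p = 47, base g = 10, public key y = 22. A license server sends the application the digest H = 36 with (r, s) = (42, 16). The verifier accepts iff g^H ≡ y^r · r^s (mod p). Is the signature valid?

Left side g^H mod p:
10^2 = 100 ≡ 6
10^4 ≡ 6^2 = 36
10^8 ≡ 36^2 = 1296 ≡ 27
10^16 ≡ 27^2 = 729 ≡ 24
10^32 ≡ 24^2 = 576 ≡ 12
36 = 32 + 4, so 10^36 ≡ 12·36 ≡ 9 (mod 47)
Right side y^r · r^s mod p:
22^2 = 484 ≡ 14
22^4 ≡ 14^2 = 196 ≡ 8
22^8 ≡ 8^2 = 64 ≡ 17
22^16 ≡ 17^2 = 289 ≡ 7
22^32 ≡ 7^2 = 49 ≡ 2
42 = 32 + 8 + 2, so 22^42 ≡ 2·17·14 ≡ 6 (mod 47)
42^2 = 1764 ≡ 25
42^4 ≡ 25^2 = 625 ≡ 14
42^8 ≡ 14^2 = 196 ≡ 8
42^16 ≡ 8^2 = 64 ≡ 17
6·17 = 102 ≡ 8 (mod 47)
9 ≠ 8, so verification fails.

invalid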